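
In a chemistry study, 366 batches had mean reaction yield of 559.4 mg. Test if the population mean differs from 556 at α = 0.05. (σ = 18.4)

z = (x̄ - μ₀)/(σ/√n) = (559.4 - 556)/(18.4/√366) = 3.535. Critical value: ±1.96. Since |3.535| > 1.96, Reject H₀.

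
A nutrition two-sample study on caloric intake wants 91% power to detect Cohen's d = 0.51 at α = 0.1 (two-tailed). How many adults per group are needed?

z_{α/2} = 1.645, z_β = Φ⁻¹(0.91) = 1.341. For medium effect (d = 0.51): n per group = 2(z_{α/2} + z_β)²/d² = 2(1.645 + 1.341)²/0.51² = 68.6 → 69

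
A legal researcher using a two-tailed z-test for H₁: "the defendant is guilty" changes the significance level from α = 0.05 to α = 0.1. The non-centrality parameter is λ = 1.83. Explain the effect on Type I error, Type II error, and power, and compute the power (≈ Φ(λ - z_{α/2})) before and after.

Increasing α from 0.05 to 0.1:
• Type I error rate increases (α is the Type I rate by definition).
• Critical value moves from z_{α/2} = 1.96 to 1.645, so power = Φ(λ - z_{α/2}) goes from Φ(1.83 - 1.96) = 0.448 to Φ(1.83 - 1.645) = 0.573.
• Type II error rate β = 1 - power therefore decreases (0.552 → 0.427).
Appropriate when false negatives are costly — here, acquitting a guilty person.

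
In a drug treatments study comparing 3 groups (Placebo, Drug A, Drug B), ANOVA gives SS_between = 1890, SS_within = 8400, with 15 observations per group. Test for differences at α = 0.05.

df_between = 2, df_within = 42. F = MS_between/MS_within = 945.0/200.0 = 4.725. F_crit ≈ 3.22. Reject H₀. At least one mean differs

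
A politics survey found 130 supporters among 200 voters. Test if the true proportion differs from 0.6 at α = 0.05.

p̂ = 0.65, p₀ = 0.6. z = (p̂ - p₀)/√(p₀(1-p₀)/n) = 1.443. Critical: ±1.96. Fail to reject H₀.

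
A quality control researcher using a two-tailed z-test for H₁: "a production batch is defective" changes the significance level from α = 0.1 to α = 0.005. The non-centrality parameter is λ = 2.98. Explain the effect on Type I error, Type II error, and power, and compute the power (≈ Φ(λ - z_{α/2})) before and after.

Decreasing α from 0.1 to 0.005:
• Type I error rate decreases (α is the Type I rate by definition).
• Critical value moves from z_{α/2} = 1.645 to 2.807, so power = Φ(λ - z_{α/2}) goes from Φ(2.98 - 1.645) = 0.909 to Φ(2.98 - 2.807) = 0.569.
• Type II error rate β = 1 - power therefore increases (0.091 → 0.431).
Appropriate when false positives are costly — here, scrapping a good batch — wasted material and cost for no reason.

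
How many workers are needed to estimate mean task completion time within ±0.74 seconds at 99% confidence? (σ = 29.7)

n = (z*σ/E)² = (2.576×29.7/0.74)² = 10689.1 → n = 10690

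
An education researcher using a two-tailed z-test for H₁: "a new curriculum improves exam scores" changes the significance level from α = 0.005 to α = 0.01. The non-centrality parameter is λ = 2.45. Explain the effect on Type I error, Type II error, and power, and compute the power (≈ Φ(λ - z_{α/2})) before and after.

Increasing α from 0.005 to 0.01:
• Type I error rate increases (α is the Type I rate by definition).
• Critical value moves from z_{α/2} = 2.807 to 2.576, so power = Φ(λ - z_{α/2}) goes from Φ(2.45 - 2.807) = 0.361 to Φ(2.45 - 2.576) = 0.45.
• Type II error rate β = 1 - power therefore decreases (0.639 → 0.55).
Appropriate when false negatives are costly — here, keeping the old curriculum when the new one would have helped students.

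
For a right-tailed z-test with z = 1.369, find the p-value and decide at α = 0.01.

p = P(Z > 1.369) = 1 - Φ(1.369) ≈ 0.0855. Since p ≥ 0.01, fail to reject H₀ (not significant) at α = 0.01.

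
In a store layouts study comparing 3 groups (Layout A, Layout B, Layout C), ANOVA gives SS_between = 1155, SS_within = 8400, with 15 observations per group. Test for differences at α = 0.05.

df_between = 2, df_within = 42. F = MS_between/MS_within = 577.5/200.0 = 2.888. F_crit ≈ 3.22. Fail to reject H₀.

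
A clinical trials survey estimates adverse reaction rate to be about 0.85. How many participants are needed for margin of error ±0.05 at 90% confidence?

n = z²p(1-p)/E² = 1.645²×0.85×0.15/0.05² = 138.01 → n = 139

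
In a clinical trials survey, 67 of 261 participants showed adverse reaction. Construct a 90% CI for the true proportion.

p̂ = 0.257. CI = p̂ ± z*√(p̂(1-p̂)/n) = (0.212, 0.301)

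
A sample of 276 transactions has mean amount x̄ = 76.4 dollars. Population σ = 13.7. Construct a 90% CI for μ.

CI = x̄ ± z*(σ/√n) = 76.4 ± 1.645(13.7/√276) = 76.4 ± 1.36 = (75.04, 77.76)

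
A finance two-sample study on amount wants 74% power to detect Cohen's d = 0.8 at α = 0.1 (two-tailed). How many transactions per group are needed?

z_{α/2} = 1.645, z_β = Φ⁻¹(0.74) = 0.643. For large effect (d = 0.8): n per group = 2(z_{α/2} + z_β)²/d² = 2(1.645 + 0.643)²/0.8² = 16.4 → 17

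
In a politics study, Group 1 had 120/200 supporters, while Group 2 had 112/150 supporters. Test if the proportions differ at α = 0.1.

p̂₁ = 0.6, p̂₂ = 0.747, pooled p̂ = 0.663. z = -2.872. Critical: ±1.645. Reject H₀.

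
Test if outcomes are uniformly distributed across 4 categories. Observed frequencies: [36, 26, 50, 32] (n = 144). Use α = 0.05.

Expected = 36 each. χ² = Σ(O-E)²/E = 8.667. df = 3, critical value = 7.815. Reject H₀.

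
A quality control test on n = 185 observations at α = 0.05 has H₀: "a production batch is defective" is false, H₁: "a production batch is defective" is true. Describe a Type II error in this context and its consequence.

Type II error: failing to reject H₀ when it is false — concluding that a production batch is defective is not supported when in fact it is. Consequence: shipping a defective batch — faulty products reach customers.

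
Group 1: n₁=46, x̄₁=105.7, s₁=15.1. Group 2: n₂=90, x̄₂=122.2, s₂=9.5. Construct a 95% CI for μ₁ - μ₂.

Difference = -16.5. SE = √(15.1²/46 + 9.5²/90) = 2.441. CI = (-21.28, -11.72)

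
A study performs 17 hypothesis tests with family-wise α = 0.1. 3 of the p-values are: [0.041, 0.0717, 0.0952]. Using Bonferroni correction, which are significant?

Bonferroni α = 0.1/17 = 0.00588. None of the given p-values are significant.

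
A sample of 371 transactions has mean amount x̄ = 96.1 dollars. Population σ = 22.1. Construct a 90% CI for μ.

CI = x̄ ± z*(σ/√n) = 96.1 ± 1.645(22.1/√371) = 96.1 ± 1.89 = (94.21, 97.99)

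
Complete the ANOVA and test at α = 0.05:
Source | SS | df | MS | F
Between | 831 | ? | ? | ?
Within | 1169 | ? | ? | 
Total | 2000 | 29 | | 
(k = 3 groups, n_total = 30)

df_between = 2, df_within = 27. MS_between = 415.5, MS_within = 43.3. F = 9.597, F_crit ≈ 3.354. Reject H₀.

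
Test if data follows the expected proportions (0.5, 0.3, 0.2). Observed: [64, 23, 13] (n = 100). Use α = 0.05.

Expected: [50.0, 30.0, 20.0]. χ² = 8.003. df = 2, critical = 5.991. Reject H₀.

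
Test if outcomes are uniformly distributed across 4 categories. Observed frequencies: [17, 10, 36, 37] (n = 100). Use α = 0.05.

Expected = 25 each. χ² = Σ(O-E)²/E = 22.16. df = 3, critical value = 7.815. Reject H₀.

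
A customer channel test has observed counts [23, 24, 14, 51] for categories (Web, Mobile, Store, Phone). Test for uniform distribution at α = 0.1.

Expected = 28 each. χ² = Σ(O-E)²/E = 27.357. df = 3, critical value = 6.251. Reject H₀.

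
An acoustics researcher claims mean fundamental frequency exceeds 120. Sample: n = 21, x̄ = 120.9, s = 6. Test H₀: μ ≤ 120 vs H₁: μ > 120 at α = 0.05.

t = (120.9 - 120)/(6/√21) = 0.687, df = 20. Critical t = 1.725. Fail to reject H₀.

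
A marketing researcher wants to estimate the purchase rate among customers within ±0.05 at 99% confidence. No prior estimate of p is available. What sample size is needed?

Conservative approach: use p = 0.5 (maximizes p(1-p) = 0.25). n = z²(0.25)/E² = 2.576²×0.25/0.05² = 663.6 → n = 664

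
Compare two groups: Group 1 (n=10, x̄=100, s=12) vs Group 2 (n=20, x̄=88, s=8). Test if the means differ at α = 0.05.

Pooled sp = 9.47. t = 3.271, df = 28. Critical t = ±2.048. Reject H₀.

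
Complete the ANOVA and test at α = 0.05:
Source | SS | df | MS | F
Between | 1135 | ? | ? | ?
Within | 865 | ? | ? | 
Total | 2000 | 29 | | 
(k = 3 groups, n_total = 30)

df_between = 2, df_within = 27. MS_between = 567.5, MS_within = 32.04. F = 17.714, F_crit ≈ 3.354. Reject H₀.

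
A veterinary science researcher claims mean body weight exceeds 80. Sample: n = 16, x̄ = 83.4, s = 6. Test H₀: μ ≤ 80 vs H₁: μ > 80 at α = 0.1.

t = (83.4 - 80)/(6/√16) = 2.267, df = 15. Critical t = 1.341. Reject H₀.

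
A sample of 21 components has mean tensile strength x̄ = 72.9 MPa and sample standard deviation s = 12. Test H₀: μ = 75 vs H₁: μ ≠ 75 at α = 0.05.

t = (x̄ - μ₀)/(s/√n) = (72.9 - 75)/(12/√21) = -0.802. df = 20, critical t = ±2.086. Fail to reject H₀.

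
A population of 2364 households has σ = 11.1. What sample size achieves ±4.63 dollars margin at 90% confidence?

Without FPC: n₀ = (1.645×11.1/4.63)² = 15.553. With FPC: n = n₀N/(n₀+N-1) = 15.5 → n = 16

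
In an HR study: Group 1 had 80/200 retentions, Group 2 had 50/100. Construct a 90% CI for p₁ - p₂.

p̂₁ = 0.4, p̂₂ = 0.5. Difference = -0.1. CI = (-0.2, 0.0)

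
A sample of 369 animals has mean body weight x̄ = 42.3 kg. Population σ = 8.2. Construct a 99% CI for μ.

CI = x̄ ± z*(σ/√n) = 42.3 ± 2.576(8.2/√369) = 42.3 ± 1.1 = (41.2, 43.4)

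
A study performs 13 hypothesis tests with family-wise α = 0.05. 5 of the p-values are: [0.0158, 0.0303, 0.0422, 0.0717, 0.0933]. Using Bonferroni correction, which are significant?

Bonferroni α = 0.05/13 = 0.00385. None of the given p-values are significant.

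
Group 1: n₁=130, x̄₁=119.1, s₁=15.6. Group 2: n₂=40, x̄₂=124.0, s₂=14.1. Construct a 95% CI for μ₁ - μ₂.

Difference = -4.9. SE = √(15.6²/130 + 14.1²/40) = 2.616. CI = (-10.03, 0.23)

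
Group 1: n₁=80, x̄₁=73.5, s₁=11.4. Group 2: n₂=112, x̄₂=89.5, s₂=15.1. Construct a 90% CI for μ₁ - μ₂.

Difference = -16.0. SE = √(11.4²/80 + 15.1²/112) = 1.913. CI = (-19.15, -12.85)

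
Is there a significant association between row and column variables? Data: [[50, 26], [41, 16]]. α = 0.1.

χ² = 0.568. df = 1, critical = 2.706. Fail to reject H₀. No evidence of dependence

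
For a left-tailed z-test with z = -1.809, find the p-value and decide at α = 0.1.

p = P(Z < -1.809) = Φ(-1.809) ≈ 0.0352. Since p < 0.1, reject H₀ (significant) at α = 0.1.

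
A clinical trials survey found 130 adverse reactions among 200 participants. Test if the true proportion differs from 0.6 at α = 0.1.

p̂ = 0.65, p₀ = 0.6. z = (p̂ - p₀)/√(p₀(1-p₀)/n) = 1.443. Critical: ±1.645. Fail to reject H₀.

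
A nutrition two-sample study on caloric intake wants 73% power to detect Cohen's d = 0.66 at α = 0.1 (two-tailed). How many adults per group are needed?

z_{α/2} = 1.645, z_β = Φ⁻¹(0.73) = 0.613. For medium effect (d = 0.66): n per group = 2(z_{α/2} + z_β)²/d² = 2(1.645 + 0.613)²/0.66² = 23.4 → 24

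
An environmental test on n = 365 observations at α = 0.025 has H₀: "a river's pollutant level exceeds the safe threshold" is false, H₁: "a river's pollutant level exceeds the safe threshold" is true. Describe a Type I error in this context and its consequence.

Type I error: rejecting H₀ when it is true — concluding that a river's pollutant level exceeds the safe threshold when in fact it is not. Consequence: shutting down a compliant factory unnecessarily.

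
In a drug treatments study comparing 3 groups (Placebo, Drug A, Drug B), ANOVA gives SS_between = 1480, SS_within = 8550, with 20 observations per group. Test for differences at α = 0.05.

df_between = 2, df_within = 57. F = MS_between/MS_within = 740.0/150.0 = 4.933. F_crit ≈ 3.159. Reject H₀. At least one mean differs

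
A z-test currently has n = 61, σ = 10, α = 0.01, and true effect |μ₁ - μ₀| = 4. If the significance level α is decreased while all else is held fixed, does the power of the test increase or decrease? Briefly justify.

Power decreases: a smaller α raises the critical value, so less of the H₁ sampling distribution falls in the rejection region.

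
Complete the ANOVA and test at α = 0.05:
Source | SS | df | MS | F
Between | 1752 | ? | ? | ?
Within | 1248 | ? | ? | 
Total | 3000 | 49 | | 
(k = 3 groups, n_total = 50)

df_between = 2, df_within = 47. MS_between = 876.0, MS_within = 26.55. F = 32.99, F_crit ≈ 3.195. Reject H₀.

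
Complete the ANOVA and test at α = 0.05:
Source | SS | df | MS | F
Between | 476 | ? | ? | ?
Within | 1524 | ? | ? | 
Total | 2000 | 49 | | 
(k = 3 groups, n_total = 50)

df_between = 2, df_within = 47. MS_between = 238.0, MS_within = 32.43. F = 7.34, F_crit ≈ 3.195. Reject H₀.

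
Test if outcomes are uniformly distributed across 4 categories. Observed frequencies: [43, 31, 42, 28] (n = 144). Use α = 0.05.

Expected = 36 each. χ² = Σ(O-E)²/E = 4.833. df = 3, critical value = 7.815. Fail to reject H₀.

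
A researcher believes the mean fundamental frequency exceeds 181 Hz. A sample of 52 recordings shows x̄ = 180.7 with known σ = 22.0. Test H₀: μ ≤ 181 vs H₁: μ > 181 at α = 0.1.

z = -0.098. Critical value: 1.28. Fail to reject H₀.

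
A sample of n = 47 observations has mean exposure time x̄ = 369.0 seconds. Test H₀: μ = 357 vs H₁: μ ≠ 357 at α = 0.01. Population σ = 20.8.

z = (x̄ - μ₀)/(σ/√n) = (369.0 - 357)/(20.8/√47) = 3.955. Critical value: ±2.576. Since |3.955| > 2.576, Reject H₀.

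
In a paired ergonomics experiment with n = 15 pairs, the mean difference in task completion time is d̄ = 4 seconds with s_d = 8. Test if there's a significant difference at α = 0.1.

t = d̄/(s_d/√n) = 4/(8/√15) = 1.936. df = 14, critical t = ±1.761. Reject H₀.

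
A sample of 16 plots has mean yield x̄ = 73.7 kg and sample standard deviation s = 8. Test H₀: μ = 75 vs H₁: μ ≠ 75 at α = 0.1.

t = (x̄ - μ₀)/(s/√n) = (73.7 - 75)/(8/√16) = -0.65. df = 15, critical t = ±1.753. Fail to reject H₀.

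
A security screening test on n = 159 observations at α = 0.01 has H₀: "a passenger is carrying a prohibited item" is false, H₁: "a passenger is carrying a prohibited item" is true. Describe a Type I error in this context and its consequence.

Type I error: rejecting H₀ when it is true — concluding that a passenger is carrying a prohibited item when in fact it is not. Consequence: detaining an innocent passenger — delay and inconvenience.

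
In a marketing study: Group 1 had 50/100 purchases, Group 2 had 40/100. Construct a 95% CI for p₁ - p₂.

p̂₁ = 0.5, p̂₂ = 0.4. Difference = 0.1. CI = (-0.037, 0.237)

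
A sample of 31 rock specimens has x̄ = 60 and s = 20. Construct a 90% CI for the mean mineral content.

CI = x̄ ± t*(s/√n) = 60 ± 1.697(20/√31) = (53.9, 66.1)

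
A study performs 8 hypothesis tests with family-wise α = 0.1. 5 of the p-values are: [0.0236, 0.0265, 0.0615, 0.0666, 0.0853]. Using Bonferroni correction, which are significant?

Bonferroni α = 0.1/8 = 0.0125. None of the given p-values are significant.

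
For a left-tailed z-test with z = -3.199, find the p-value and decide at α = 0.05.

p = P(Z < -3.199) = Φ(-3.199) ≈ 0.0007. Since p < 0.05, reject H₀ (significant) at α = 0.05.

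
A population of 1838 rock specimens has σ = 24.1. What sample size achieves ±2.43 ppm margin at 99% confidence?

Without FPC: n₀ = (2.576×24.1/2.43)² = 652.699. With FPC: n = n₀N/(n₀+N-1) = 481.8 → n = 482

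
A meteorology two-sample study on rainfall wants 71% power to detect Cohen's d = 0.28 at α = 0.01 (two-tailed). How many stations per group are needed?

z_{α/2} = 2.576, z_β = Φ⁻¹(0.71) = 0.553. For small effect (d = 0.28): n per group = 2(z_{α/2} + z_β)²/d² = 2(2.576 + 0.553)²/0.28² = 249.8 → 250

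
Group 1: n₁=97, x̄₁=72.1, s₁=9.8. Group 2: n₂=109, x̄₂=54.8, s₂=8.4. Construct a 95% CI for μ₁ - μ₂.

Difference = 17.3. SE = √(9.8²/97 + 8.4²/109) = 1.28. CI = (14.79, 19.81)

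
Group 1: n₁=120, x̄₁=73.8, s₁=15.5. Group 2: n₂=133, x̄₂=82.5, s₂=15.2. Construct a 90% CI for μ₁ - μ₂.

Difference = -8.7. SE = √(15.5²/120 + 15.2²/133) = 1.934. CI = (-11.88, -5.52)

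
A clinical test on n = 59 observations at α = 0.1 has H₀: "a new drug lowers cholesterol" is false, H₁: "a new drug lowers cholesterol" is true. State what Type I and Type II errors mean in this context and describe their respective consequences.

Type I (false positive): concluding that a new drug lowers cholesterol when it is not — approving an ineffective drug — patients take a useless medication and may skip effective alternatives. Type II (false negative): failing to conclude that a new drug lowers cholesterol when it is — shelving an effective drug — patients miss out on a treatment that would have helped. Which is costlier depends on domain priorities and is a judgement call rather than a statistical fact.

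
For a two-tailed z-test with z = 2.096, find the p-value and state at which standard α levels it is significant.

p = 2·P(Z > |2.096|) = 2·(1 - Φ(2.096)) ≈ 0.0361. Significant at α = 0.1; Significant at α = 0.05.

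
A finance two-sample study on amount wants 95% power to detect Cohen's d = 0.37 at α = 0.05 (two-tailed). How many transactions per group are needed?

z_{α/2} = 1.96, z_β = Φ⁻¹(0.95) = 1.645. For small effect (d = 0.37): n per group = 2(z_{α/2} + z_β)²/d² = 2(1.96 + 1.645)²/0.37² = 189.9 → 190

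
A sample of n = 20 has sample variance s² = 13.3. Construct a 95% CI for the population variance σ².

df = 19. χ²_{0.025} = 32.852, χ²_{0.975} = 8.907. CI for σ² = ((n-1)s²/χ²_{α/2}, (n-1)s²/χ²_{1-α/2}) = (19·13.3/32.852, 19·13.3/8.907) = (7.69, 28.37)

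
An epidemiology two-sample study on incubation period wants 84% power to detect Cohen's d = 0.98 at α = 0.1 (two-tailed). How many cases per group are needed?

z_{α/2} = 1.645, z_β = Φ⁻¹(0.84) = 0.994. For large effect (d = 0.98): n per group = 2(z_{α/2} + z_β)²/d² = 2(1.645 + 0.994)²/0.98² = 14.5 → 15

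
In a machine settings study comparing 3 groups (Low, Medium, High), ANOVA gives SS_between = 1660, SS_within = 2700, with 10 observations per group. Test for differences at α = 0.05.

df_between = 2, df_within = 27. F = MS_between/MS_within = 830.0/100.0 = 8.3. F_crit ≈ 3.354. Reject H₀. At least one mean differs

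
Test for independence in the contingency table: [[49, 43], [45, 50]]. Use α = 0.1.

χ² = 0.649. df = 1, critical = 2.706. Fail to reject H₀. No evidence of dependence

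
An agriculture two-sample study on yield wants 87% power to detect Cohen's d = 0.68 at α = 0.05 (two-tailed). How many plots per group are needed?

z_{α/2} = 1.96, z_β = Φ⁻¹(0.87) = 1.126. For medium effect (d = 0.68): n per group = 2(z_{α/2} + z_β)²/d² = 2(1.96 + 1.126)²/0.68² = 41.2 → 42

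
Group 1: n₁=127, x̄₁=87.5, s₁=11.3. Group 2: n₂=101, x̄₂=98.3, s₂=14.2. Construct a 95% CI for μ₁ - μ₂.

Difference = -10.8. SE = √(11.3²/127 + 14.2²/101) = 1.733. CI = (-14.2, -7.4)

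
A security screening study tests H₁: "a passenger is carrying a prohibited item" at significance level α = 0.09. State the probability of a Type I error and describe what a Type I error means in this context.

P(Type I error) = α = 0.09. A Type I error is rejecting H₀ when H₀ is actually true (false positive) — here, concluding that a passenger is carrying a prohibited item when in fact this is not the case. Consequence: detaining an innocent passenger — delay and inconvenience.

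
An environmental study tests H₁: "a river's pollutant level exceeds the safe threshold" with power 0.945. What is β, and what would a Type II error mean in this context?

β = 1 - power = 1 - 0.945 = 0.055. A Type II error is failing to reject H₀ when H₀ is false (false negative) — here, failing to conclude that a river's pollutant level exceeds the safe threshold when in fact it is true. Consequence: allowing unsafe pollution to continue.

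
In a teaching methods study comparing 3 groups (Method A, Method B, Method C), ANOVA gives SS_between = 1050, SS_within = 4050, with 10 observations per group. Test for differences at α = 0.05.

df_between = 2, df_within = 27. F = MS_between/MS_within = 525.0/150.0 = 3.5. F_crit ≈ 3.354. Reject H₀. At least one mean differs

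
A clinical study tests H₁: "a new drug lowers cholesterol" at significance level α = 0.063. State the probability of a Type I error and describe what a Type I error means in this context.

P(Type I error) = α = 0.063. A Type I error is rejecting H₀ when H₀ is actually true (false positive) — here, concluding that a new drug lowers cholesterol when in fact this is not the case. Consequence: approving an ineffective drug — patients take a useless medication and may skip effective alternatives.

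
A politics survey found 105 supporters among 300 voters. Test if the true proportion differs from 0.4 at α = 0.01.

p̂ = 0.35, p₀ = 0.4. z = (p̂ - p₀)/√(p₀(1-p₀)/n) = -1.768. Critical: ±2.576. Fail to reject H₀.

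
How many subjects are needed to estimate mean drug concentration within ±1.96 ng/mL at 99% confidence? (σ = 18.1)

n = (z*σ/E)² = (2.576×18.1/1.96)² = 565.9 → n = 566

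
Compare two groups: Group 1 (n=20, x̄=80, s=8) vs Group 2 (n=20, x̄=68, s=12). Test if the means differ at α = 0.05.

Pooled sp = 10.2. t = 3.721, df = 38. Critical t = ±2.024. Reject H₀.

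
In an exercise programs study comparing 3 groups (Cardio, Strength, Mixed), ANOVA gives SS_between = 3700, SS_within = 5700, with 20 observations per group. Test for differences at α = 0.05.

df_between = 2, df_within = 57. F = MS_between/MS_within = 1850.0/100.0 = 18.5. F_crit ≈ 3.159. Reject H₀. At least one mean differs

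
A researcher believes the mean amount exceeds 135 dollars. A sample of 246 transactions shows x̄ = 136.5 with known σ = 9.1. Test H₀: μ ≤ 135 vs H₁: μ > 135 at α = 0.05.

z = 2.585. Critical value: 1.645. Reject H₀.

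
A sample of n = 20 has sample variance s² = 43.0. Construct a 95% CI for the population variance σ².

df = 19. χ²_{0.025} = 32.852, χ²_{0.975} = 8.907. CI for σ² = ((n-1)s²/χ²_{α/2}, (n-1)s²/χ²_{1-α/2}) = (19·43.0/32.852, 19·43.0/8.907) = (24.87, 91.73)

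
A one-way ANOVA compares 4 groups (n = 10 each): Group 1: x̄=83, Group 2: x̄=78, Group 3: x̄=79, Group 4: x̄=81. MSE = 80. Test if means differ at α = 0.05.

Grand mean = 80.25. SS_between = 147.5, MS_between = 49.17. F = 0.615, F_crit ≈ 2.866. Fail to reject H₀.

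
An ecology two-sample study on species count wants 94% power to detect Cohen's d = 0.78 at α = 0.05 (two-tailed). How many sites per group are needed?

z_{α/2} = 1.96, z_β = Φ⁻¹(0.94) = 1.555. For medium effect (d = 0.78): n per group = 2(z_{α/2} + z_β)²/d² = 2(1.96 + 1.555)²/0.78² = 40.6 → 41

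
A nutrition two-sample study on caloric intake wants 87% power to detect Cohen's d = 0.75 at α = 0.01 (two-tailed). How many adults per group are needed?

z_{α/2} = 2.576, z_β = Φ⁻¹(0.87) = 1.126. For medium effect (d = 0.75): n per group = 2(z_{α/2} + z_β)²/d² = 2(2.576 + 1.126)²/0.75² = 48.7 → 49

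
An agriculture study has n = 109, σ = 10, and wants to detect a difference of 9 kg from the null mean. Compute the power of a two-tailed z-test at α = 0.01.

SE = σ/√n = 10/√109 = 0.958. Non-centrality λ = d/SE = 9/0.958 = 9.396. Power ≈ Φ(λ - z_{α/2}) = Φ(9.396 - 2.576) = Φ(6.82) = 1.0.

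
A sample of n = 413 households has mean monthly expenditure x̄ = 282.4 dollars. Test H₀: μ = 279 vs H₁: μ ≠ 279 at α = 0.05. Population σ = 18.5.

z = (x̄ - μ₀)/(σ/√n) = (282.4 - 279)/(18.5/√413) = 3.735. Critical value: ±1.96. Since |3.735| > 1.96, Reject H₀.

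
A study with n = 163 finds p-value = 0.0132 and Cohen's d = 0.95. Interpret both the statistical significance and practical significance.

Statistically significant (p = 0.0132 < 0.05). Cohen's d = 0.95 indicates a large effect size. Both statistical and practical significance should be considered.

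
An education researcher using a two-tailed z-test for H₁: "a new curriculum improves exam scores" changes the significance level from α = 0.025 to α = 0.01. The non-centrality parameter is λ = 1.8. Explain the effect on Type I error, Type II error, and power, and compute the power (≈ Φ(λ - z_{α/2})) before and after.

Decreasing α from 0.025 to 0.01:
• Type I error rate decreases (α is the Type I rate by definition).
• Critical value moves from z_{α/2} = 2.241 to 2.576, so power = Φ(λ - z_{α/2}) goes from Φ(1.8 - 2.241) = 0.33 to Φ(1.8 - 2.576) = 0.219.
• Type II error rate β = 1 - power therefore increases (0.67 → 0.781).
Appropriate when false positives are costly — here, adopting a curriculum that gives no real benefit — disruption for nothing.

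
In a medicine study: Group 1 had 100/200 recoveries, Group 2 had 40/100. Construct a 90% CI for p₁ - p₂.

p̂₁ = 0.5, p̂₂ = 0.4. Difference = 0.1. CI = (0.001, 0.199)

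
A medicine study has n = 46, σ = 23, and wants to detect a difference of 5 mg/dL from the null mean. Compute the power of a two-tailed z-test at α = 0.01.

SE = σ/√n = 23/√46 = 3.391. Non-centrality λ = d/SE = 5/3.391 = 1.474. Power ≈ Φ(λ - z_{α/2}) = Φ(1.474 - 2.576) = Φ(-1.102) = 0.135.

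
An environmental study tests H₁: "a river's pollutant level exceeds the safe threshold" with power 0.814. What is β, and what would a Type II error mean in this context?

β = 1 - power = 1 - 0.814 = 0.186. A Type II error is failing to reject H₀ when H₀ is false (false negative) — here, failing to conclude that a river's pollutant level exceeds the safe threshold when in fact it is true. Consequence: allowing unsafe pollution to continue.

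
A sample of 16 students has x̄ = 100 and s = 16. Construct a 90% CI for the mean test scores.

CI = x̄ ± t*(s/√n) = 100 ± 1.753(16/√16) = (92.99, 107.01)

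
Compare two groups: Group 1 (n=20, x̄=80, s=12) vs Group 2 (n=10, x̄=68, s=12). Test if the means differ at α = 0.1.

Pooled sp = 12.0. t = 2.582, df = 28. Critical t = ±1.701. Reject H₀.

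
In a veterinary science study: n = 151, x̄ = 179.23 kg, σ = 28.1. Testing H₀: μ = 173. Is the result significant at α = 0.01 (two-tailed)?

z = (179.23 - 173)/(28.1/√151) = 2.724. Since |z| > 2.576, significant at α = 0.01.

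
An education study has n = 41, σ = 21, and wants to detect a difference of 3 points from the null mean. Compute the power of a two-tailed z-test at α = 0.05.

SE = σ/√n = 21/√41 = 3.28. Non-centrality λ = d/SE = 3/3.28 = 0.915. Power ≈ Φ(λ - z_{α/2}) = Φ(0.915 - 1.96) = Φ(-1.045) = 0.148.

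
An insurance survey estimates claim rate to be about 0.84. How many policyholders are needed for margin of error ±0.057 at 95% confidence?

n = z²p(1-p)/E² = 1.96²×0.84×0.16/0.057² = 158.9 → n = 159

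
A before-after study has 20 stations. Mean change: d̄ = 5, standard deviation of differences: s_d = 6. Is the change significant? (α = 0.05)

t = d̄/(s_d/√n) = 5/(6/√20) = 3.727. df = 19, critical t = ±2.093. Reject H₀.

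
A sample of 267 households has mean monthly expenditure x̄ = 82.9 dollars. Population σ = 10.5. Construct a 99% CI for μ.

CI = x̄ ± z*(σ/√n) = 82.9 ± 2.576(10.5/√267) = 82.9 ± 1.66 = (81.24, 84.56)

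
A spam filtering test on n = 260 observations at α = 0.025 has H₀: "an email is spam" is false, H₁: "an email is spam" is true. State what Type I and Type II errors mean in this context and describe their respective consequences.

Type I (false positive): concluding that an email is spam when it is not — a legitimate email is sent to the spam folder and the user misses it. Type II (false negative): failing to conclude that an email is spam when it is — a spam email lands in the inbox. Which is costlier depends on domain priorities and is a judgement call rather than a statistical fact.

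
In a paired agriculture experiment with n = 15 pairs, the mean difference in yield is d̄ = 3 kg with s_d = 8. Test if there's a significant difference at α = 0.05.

t = d̄/(s_d/√n) = 3/(8/√15) = 1.452. df = 14, critical t = ±2.145. Fail to reject H₀.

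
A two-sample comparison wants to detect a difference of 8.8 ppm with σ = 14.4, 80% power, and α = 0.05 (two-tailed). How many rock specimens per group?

n per group = 2(z_α/2 + z_β)²σ²/d² = 2×(1.96 + 0.84)²×14.4²/8.8² = 42.0 → n = 42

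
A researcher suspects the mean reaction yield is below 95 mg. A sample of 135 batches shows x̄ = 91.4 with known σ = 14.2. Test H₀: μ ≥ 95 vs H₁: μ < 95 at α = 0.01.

z = -2.946. Critical value: -2.33. Reject H₀.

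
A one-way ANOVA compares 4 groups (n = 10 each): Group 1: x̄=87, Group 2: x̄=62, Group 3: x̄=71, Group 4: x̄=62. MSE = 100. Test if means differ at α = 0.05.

Grand mean = 70.5. SS_between = 4170.0, MS_between = 1390.0. F = 13.9, F_crit ≈ 2.866. Reject H₀.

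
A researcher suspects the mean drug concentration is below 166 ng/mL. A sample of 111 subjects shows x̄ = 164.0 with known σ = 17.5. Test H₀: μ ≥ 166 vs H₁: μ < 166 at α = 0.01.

z = -1.204. Critical value: -2.33. Fail to reject H₀.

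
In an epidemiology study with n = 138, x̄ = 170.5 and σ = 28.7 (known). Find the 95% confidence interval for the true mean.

CI = x̄ ± z*(σ/√n) = 170.5 ± 1.96(28.7/√138) = 170.5 ± 4.79 = (165.71, 175.29)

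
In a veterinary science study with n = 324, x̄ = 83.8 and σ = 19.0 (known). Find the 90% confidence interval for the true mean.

CI = x̄ ± z*(σ/√n) = 83.8 ± 1.645(19.0/√324) = 83.8 ± 1.74 = (82.06, 85.54)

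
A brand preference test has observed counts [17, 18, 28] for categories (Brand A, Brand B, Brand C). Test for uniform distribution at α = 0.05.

Expected = 21 each. χ² = Σ(O-E)²/E = 3.524. df = 2, critical value = 5.991. Fail to reject H₀.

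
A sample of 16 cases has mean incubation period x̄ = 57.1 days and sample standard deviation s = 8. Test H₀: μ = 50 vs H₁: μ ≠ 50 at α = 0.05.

t = (x̄ - μ₀)/(s/√n) = (57.1 - 50)/(8/√16) = 3.55. df = 15, critical t = ±2.131. Reject H₀.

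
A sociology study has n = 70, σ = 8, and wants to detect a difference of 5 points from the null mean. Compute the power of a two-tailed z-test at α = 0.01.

SE = σ/√n = 8/√70 = 0.956. Non-centrality λ = d/SE = 5/0.956 = 5.229. Power ≈ Φ(λ - z_{α/2}) = Φ(5.229 - 2.576) = Φ(2.653) = 0.996.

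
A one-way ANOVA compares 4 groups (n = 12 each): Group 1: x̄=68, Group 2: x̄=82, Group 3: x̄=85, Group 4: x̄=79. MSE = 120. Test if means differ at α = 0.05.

Grand mean = 78.5. SS_between = 1980.0, MS_between = 660.0. F = 5.5, F_crit ≈ 2.816. Reject H₀.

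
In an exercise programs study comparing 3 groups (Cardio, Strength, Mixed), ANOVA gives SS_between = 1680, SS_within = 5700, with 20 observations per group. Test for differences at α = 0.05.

df_between = 2, df_within = 57. F = MS_between/MS_within = 840.0/100.0 = 8.4. F_crit ≈ 3.159. Reject H₀. At least one mean differs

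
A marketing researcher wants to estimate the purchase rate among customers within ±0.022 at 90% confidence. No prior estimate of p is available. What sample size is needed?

Conservative approach: use p = 0.5 (maximizes p(1-p) = 0.25). n = z²(0.25)/E² = 1.645²×0.25/0.022² = 1397.7 → n = 1398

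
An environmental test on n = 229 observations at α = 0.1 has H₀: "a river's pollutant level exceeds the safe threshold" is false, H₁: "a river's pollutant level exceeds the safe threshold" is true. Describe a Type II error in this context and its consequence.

Type II error: failing to reject H₀ when it is false — concluding that a river's pollutant level exceeds the safe threshold is not supported when in fact it is. Consequence: allowing unsafe pollution to continue.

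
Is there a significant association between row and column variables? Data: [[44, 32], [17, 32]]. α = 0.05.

χ² = 6.418. df = 1, critical = 3.841. Reject H₀. Variables are dependent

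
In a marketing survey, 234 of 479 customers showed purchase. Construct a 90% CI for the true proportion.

p̂ = 0.489. CI = p̂ ± z*√(p̂(1-p̂)/n) = (0.451, 0.526)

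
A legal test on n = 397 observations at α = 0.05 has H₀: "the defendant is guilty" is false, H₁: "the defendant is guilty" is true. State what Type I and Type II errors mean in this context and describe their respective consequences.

Type I (false positive): concluding that the defendant is guilty when it is not — convicting an innocent person. Type II (false negative): failing to conclude that the defendant is guilty when it is — acquitting a guilty person. Which is costlier depends on domain priorities and is a judgement call rather than a statistical fact.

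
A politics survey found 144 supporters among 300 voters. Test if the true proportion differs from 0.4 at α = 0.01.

p̂ = 0.48, p₀ = 0.4. z = (p̂ - p₀)/√(p₀(1-p₀)/n) = 2.828. Critical: ±2.576. Reject H₀.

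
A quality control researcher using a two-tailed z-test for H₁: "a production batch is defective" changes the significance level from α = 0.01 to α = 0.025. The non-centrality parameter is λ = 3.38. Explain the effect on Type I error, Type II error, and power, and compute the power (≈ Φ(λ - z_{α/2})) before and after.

Increasing α from 0.01 to 0.025:
• Type I error rate increases (α is the Type I rate by definition).
• Critical value moves from z_{α/2} = 2.576 to 2.241, so power = Φ(λ - z_{α/2}) goes from Φ(3.38 - 2.576) = 0.789 to Φ(3.38 - 2.241) = 0.873.
• Type II error rate β = 1 - power therefore decreases (0.211 → 0.127).
Appropriate when false negatives are costly — here, shipping a defective batch — faulty products reach customers.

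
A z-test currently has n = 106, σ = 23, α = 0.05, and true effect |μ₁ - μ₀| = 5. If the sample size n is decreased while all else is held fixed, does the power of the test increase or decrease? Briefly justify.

Power decreases: a smaller n inflates the standard error σ/√n, pulling the sampling distribution under H₁ back toward the critical value.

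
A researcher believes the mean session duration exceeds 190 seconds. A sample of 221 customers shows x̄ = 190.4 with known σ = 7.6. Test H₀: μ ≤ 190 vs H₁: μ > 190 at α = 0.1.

z = 0.782. Critical value: 1.28. Fail to reject H₀.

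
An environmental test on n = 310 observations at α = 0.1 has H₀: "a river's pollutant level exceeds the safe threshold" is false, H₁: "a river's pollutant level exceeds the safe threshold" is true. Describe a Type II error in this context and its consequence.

Type II error: failing to reject H₀ when it is false — concluding that a river's pollutant level exceeds the safe threshold is not supported when in fact it is. Consequence: allowing unsafe pollution to continue.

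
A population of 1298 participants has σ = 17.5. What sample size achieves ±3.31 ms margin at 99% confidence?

Without FPC: n₀ = (2.576×17.5/3.31)² = 185.486. With FPC: n = n₀N/(n₀+N-1) = 162.4 → n = 163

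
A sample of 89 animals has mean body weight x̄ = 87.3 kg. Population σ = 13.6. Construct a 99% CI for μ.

CI = x̄ ± z*(σ/√n) = 87.3 ± 2.576(13.6/√89) = 87.3 ± 3.71 = (83.59, 91.01)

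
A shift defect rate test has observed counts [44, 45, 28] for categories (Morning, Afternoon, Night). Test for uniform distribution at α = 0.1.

Expected = 39 each. χ² = Σ(O-E)²/E = 4.667. df = 2, critical value = 4.605. Reject H₀.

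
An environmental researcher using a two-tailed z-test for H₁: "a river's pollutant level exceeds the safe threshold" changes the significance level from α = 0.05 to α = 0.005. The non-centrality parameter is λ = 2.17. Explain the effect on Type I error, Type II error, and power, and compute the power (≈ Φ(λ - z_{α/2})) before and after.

Decreasing α from 0.05 to 0.005:
• Type I error rate decreases (α is the Type I rate by definition).
• Critical value moves from z_{α/2} = 1.96 to 2.807, so power = Φ(λ - z_{α/2}) goes from Φ(2.17 - 1.96) = 0.583 to Φ(2.17 - 2.807) = 0.262.
• Type II error rate β = 1 - power therefore increases (0.417 → 0.738).
Appropriate when false positives are costly — here, shutting down a compliant factory unnecessarily.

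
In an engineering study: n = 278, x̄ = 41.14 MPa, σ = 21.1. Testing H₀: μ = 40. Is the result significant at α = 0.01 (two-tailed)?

z = (41.14 - 40)/(21.1/√278) = 0.901. Since |z| ≤ 2.576, not significant at α = 0.01.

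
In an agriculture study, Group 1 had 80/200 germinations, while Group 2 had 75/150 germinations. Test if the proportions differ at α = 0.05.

p̂₁ = 0.4, p̂₂ = 0.5, pooled p̂ = 0.443. z = -1.864. Critical: ±1.96. Fail to reject H₀.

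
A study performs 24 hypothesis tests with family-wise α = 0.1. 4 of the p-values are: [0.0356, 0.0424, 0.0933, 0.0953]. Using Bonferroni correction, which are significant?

Bonferroni α = 0.1/24 = 0.00417. None of the given p-values are significant.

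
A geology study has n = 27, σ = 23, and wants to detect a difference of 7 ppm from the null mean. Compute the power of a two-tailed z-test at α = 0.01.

SE = σ/√n = 23/√27 = 4.426. Non-centrality λ = d/SE = 7/4.426 = 1.581. Power ≈ Φ(λ - z_{α/2}) = Φ(1.581 - 2.576) = Φ(-0.995) = 0.16.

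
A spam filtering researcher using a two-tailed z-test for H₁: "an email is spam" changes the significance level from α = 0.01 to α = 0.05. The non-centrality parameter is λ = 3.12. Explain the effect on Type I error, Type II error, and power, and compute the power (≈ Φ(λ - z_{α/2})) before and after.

Increasing α from 0.01 to 0.05:
• Type I error rate increases (α is the Type I rate by definition).
• Critical value moves from z_{α/2} = 2.576 to 1.96, so power = Φ(λ - z_{α/2}) goes from Φ(3.12 - 2.576) = 0.707 to Φ(3.12 - 1.96) = 0.877.
• Type II error rate β = 1 - power therefore decreases (0.293 → 0.123).
Appropriate when false negatives are costly — here, a spam email lands in the inbox.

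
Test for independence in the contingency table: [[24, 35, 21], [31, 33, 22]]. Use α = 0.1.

χ² = 0.757. df = 2, critical = 4.605. Fail to reject H₀. No evidence of dependence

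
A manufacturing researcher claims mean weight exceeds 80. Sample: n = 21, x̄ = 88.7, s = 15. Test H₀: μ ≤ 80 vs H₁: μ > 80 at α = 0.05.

t = (88.7 - 80)/(15/√21) = 2.658, df = 20. Critical t = 1.725. Reject H₀.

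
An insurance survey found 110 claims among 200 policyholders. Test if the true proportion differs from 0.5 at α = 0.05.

p̂ = 0.55, p₀ = 0.5. z = (p̂ - p₀)/√(p₀(1-p₀)/n) = 1.414. Critical: ±1.96. Fail to reject H₀.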